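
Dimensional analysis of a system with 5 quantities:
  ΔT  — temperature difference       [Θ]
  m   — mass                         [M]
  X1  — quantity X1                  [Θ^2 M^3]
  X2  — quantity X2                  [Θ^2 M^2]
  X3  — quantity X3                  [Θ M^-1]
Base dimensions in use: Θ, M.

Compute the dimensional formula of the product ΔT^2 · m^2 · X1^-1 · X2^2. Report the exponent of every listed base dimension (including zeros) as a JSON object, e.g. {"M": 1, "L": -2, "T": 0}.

Write exponents as rows Θ,M / cols ΔT,m,X1,X2,X3:
  Θ: [ 1  0  2  2  1]
  M: [ 0  1  3  2 -1]
  [Θ]: (2)·1+(2)·0+(-1)·2+(2)·2 = 4
  [M]: (2)·0+(2)·1+(-1)·3+(2)·2 = 3
⇒ Θ^4 M^3

{"Θ": 4, "M": 3}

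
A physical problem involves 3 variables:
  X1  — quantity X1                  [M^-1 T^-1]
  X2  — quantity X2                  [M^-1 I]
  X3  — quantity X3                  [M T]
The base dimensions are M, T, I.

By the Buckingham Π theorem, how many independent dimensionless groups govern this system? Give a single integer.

Write exponents as rows M,T,I / cols X1,X2,X3:
  M: [-1 -1  1]
  T: [-1  0  1]
  I: [ 0  1  0]
Row reduction gives pivot columns X1,X2; rank = 2
Π count = n − r = 3 − 2 = 1

1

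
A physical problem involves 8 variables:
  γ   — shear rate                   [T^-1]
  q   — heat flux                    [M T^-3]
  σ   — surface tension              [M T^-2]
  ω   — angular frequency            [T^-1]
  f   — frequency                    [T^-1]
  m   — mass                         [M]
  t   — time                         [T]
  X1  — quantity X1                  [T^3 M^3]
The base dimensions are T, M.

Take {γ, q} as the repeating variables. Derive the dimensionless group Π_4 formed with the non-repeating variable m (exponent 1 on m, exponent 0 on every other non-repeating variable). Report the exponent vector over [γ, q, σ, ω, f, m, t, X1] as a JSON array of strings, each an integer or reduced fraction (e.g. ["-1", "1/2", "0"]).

Write exponents as rows T,M / cols γ,q,σ,ω,f,m,t,X1:
  T: [-1 -3 -2 -1 -1  0  1  3]
  M: [ 0  1  1  0  0  1  0  3]
RREF → pivots at {γ,q} ⇒ r = 2
Repeat: γ,q; free: σ,ω,f,m,t,X1
RREF:
  r0: [   1    0   -1    1    1   -3   -1  -12]
  r1: [   0    1    1    0    0    1    0    3]
Fix exponent of m at 1, σ at 0, ω at 0, f at 0, t at 0, X1 at 0; solve each RREF row for its pivot's exponent:
  r0: exp(γ) + (-3)·1 = 0 ⇒ exp(γ) = 3
  r1: exp(q) + (1)·1 = 0 ⇒ exp(q) = -1
Π_4 = γ^3 · q^-1 · m

["3", "-1", "0", "0", "0", "1", "0", "0"]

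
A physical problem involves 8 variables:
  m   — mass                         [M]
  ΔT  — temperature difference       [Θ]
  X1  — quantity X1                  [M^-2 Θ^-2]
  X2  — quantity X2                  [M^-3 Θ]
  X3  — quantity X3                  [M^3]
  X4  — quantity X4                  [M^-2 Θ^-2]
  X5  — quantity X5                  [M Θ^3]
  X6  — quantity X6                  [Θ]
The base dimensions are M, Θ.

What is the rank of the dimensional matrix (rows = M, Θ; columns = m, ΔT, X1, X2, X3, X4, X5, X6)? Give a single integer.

Exponent matrix [M,Θ] × [m,ΔT,X1,X2,X3,X4,X5,X6]:
  M: [ 1  0 -2 -3  3 -2  1  0]
  Θ: [ 0  1 -2  1  0 -2  3  1]
RREF → pivots at {m,ΔT} ⇒ r = 2

2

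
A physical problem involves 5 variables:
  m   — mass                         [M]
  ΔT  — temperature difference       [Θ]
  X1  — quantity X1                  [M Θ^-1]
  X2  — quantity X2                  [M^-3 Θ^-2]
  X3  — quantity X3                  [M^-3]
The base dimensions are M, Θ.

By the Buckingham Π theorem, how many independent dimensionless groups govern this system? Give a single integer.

Dimensional matrix (M×Θ by m×ΔT×X1×X2×X3):
  M: [ 1  0  1 -3 -3]
  Θ: [ 0  1 -1 -2  0]
Row reduction gives pivot columns m,ΔT; rank = 2
Π count = n − r = 5 − 2 = 3

3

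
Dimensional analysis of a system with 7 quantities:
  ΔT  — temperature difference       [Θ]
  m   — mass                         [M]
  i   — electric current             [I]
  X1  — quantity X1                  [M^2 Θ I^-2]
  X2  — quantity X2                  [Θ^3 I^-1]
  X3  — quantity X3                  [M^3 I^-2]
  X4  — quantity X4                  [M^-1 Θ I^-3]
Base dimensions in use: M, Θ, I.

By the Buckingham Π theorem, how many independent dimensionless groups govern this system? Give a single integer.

4

Dimensional matrix (M×Θ×I by ΔT×m×i×X1×X2×X3×X4):
  M: [ 0  1  0  2  0  3 -1]
  Θ: [ 1  0  0  1  3  0  1]
  I: [ 0  0  1 -2 -1 -2 -3]
Row reduction gives pivot columns ΔT,m,i; rank = 3
n=7, r=3 ⇒ 4 dimensionless groups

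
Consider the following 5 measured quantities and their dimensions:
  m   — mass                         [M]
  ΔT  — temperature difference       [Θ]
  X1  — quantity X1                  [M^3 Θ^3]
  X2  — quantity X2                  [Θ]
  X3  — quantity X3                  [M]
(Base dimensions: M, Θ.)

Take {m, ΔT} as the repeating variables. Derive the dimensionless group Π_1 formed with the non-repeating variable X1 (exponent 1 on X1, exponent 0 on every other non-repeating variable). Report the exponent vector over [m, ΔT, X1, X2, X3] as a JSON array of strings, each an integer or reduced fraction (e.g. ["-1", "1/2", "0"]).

Exponent matrix [M,Θ] × [m,ΔT,X1,X2,X3]:
  M: [ 1  0  3  0  1]
  Θ: [ 0  1  3  1  0]
Row reduction gives pivot columns m,ΔT; rank = 2
Pivot set = {m,ΔT}, free = {X1,X2,X3}
RREF:
  r0: [   1    0    3    0    1]
  r1: [   0    1    3    1    0]
Fix exponent of X1 at 1, X2 at 0, X3 at 0; solve each RREF row for its pivot's exponent:
  r0: exp(m) + (3)·1 = 0 ⇒ exp(m) = -3
  r1: exp(ΔT) + (3)·1 = 0 ⇒ exp(ΔT) = -3
Π_1 = m^-3 · ΔT^-3 · X1

["-3", "-3", "1", "0", "0"]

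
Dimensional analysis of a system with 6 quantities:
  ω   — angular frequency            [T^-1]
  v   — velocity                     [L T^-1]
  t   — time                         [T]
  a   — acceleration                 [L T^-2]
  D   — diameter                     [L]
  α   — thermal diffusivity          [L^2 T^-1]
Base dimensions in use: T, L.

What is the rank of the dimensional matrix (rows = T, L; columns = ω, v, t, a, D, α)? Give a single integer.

Dimensional matrix (T×L by ω×v×t×a×D×α):
  T: [-1 -1  1 -2  0 -1]
  L: [ 0  1  0  1  1  2]
Echelon form has 2 nonzero rows (pivots: ω,v)

2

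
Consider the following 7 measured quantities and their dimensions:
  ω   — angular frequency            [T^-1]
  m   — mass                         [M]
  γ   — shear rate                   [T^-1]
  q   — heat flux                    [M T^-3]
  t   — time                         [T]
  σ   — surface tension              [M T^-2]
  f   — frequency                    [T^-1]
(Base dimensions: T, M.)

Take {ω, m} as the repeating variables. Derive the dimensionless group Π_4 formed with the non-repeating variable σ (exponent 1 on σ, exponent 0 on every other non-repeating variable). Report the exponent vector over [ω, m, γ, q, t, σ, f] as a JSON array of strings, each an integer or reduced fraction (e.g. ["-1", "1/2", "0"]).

Dimensional matrix (T×M by ω×m×γ×q×t×σ×f):
  T: [-1  0 -1 -3  1 -2 -1]
  M: [ 0  1  0  1  0  1  0]
Echelon form has 2 nonzero rows (pivots: ω,m)
Pivot set = {ω,m}, free = {γ,q,t,σ,f}
RREF:
  r0: [   1    0    1    3   -1    2    1]
  r1: [   0    1    0    1    0    1    0]
Fix exponent of σ at 1, γ at 0, q at 0, t at 0, f at 0; solve each RREF row for its pivot's exponent:
  r0: exp(ω) + (2)·1 = 0 ⇒ exp(ω) = -2
  r1: exp(m) + (1)·1 = 0 ⇒ exp(m) = -1
Π_4 = ω^-2 · m^-1 · σ

["-2", "-1", "0", "0", "0", "1", "0"]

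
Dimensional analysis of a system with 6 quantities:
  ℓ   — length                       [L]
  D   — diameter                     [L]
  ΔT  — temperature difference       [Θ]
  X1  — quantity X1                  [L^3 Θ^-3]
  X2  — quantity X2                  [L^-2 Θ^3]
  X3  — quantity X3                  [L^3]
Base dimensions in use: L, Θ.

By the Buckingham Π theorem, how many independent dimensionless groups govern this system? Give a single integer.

Dimensional matrix (L×Θ by ℓ×D×ΔT×X1×X2×X3):
  L: [ 1  1  0  3 -2  3]
  Θ: [ 0  0  1 -3  3  0]
Echelon form has 2 nonzero rows (pivots: ℓ,ΔT)
Π count = n − r = 6 − 2 = 4

4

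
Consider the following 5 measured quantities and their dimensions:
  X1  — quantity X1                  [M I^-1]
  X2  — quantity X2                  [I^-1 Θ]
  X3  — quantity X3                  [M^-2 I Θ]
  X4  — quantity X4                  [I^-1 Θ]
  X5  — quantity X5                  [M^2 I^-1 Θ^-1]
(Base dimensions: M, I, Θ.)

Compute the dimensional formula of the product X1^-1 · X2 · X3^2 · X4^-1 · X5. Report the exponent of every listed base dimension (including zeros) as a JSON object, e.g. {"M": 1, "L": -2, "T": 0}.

{"M": -3, "I": 2, "Θ": 1}

Write exponents as rows M,I,Θ / cols X1,X2,X3,X4,X5:
  M: [ 1  0 -2  0  2]
  I: [-1 -1  1 -1 -1]
  Θ: [ 0  1  1  1 -1]
  [M]: (-1)·1+(1)·0+(2)·-2+(-1)·0+(1)·2 = -3
  [I]: (-1)·-1+(1)·-1+(2)·1+(-1)·-1+(1)·-1 = 2
  [Θ]: (-1)·0+(1)·1+(2)·1+(-1)·1+(1)·-1 = 1
⇒ M^-3 I^2 Θ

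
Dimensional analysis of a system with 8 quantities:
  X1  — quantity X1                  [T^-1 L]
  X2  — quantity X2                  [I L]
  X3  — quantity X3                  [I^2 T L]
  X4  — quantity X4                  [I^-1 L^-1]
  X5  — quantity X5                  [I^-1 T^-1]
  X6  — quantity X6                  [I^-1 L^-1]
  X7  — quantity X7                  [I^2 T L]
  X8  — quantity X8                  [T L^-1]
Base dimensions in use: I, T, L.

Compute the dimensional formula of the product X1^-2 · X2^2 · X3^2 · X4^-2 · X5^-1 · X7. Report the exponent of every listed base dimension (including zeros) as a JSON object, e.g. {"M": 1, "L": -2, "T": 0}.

{"I": 11, "T": 6, "L": 5}

Exponent matrix [I,T,L] × [X1,X2,X3,X4,X5,X6,X7,X8]:
  I: [ 0  1  2 -1 -1 -1  2  0]
  T: [-1  0  1  0 -1  0  1  1]
  L: [ 1  1  1 -1  0 -1  1 -1]
  [I]: (-2)·0+(2)·1+(2)·2+(-2)·-1+(-1)·-1+(1)·2 = 11
  [T]: (-2)·-1+(2)·0+(2)·1+(-2)·0+(-1)·-1+(1)·1 = 6
  [L]: (-2)·1+(2)·1+(2)·1+(-2)·-1+(-1)·0+(1)·1 = 5
⇒ I^11 T^6 L^5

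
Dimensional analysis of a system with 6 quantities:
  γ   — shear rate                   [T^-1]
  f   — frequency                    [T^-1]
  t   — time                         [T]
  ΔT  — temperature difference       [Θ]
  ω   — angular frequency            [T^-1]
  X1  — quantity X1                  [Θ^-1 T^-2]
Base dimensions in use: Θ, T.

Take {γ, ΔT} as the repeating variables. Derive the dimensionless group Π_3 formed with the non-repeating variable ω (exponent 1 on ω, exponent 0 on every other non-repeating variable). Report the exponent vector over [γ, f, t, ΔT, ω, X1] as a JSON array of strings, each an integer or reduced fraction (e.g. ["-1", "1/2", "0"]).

Exponent matrix [Θ,T] × [γ,f,t,ΔT,ω,X1]:
  Θ: [ 0  0  0  1  0 -1]
  T: [-1 -1  1  0 -1 -2]
Echelon form has 2 nonzero rows (pivots: γ,ΔT)
Repeat: γ,ΔT; free: f,t,ω,X1
RREF:
  r0: [   1    1   -1    0    1    2]
  r1: [   0    0    0    1    0   -1]
Fix exponent of ω at 1, f at 0, t at 0, X1 at 0; solve each RREF row for its pivot's exponent:
  r0: exp(γ) + (1)·1 = 0 ⇒ exp(γ) = -1
  r1: exp(ΔT) + (0)·1 = 0 ⇒ exp(ΔT) = 0
Π_3 = γ^-1 · ω

["-1", "0", "0", "0", "1", "0"]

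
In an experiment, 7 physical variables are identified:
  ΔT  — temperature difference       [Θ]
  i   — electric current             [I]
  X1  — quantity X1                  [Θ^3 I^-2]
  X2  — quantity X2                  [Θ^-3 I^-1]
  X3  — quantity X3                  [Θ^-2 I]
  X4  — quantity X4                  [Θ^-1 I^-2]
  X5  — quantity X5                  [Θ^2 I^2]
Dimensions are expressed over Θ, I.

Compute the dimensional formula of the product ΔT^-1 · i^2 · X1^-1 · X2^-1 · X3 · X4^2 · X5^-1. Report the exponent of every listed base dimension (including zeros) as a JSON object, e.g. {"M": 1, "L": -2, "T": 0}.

{"Θ": -7, "I": 0}

Exponent matrix [Θ,I] × [ΔT,i,X1,X2,X3,X4,X5]:
  Θ: [ 1  0  3 -3 -2 -1  2]
  I: [ 0  1 -2 -1  1 -2  2]
  [Θ]: (-1)·1+(2)·0+(-1)·3+(-1)·-3+(1)·-2+(2)·-1+(-1)·2 = -7
  [I]: (-1)·0+(2)·1+(-1)·-2+(-1)·-1+(1)·1+(2)·-2+(-1)·2 = 0
⇒ Θ^-7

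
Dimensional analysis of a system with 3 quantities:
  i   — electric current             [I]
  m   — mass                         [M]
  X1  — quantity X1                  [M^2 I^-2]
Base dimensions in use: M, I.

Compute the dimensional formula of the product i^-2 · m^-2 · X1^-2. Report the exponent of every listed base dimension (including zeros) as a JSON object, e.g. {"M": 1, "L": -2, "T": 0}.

{"M": -6, "I": 2}

Exponent matrix [M,I] × [i,m,X1]:
  M: [ 0  1  2]
  I: [ 1  0 -2]
  [M]: (-2)·0+(-2)·1+(-2)·2 = -6
  [I]: (-2)·1+(-2)·0+(-2)·-2 = 2
⇒ M^-6 I^2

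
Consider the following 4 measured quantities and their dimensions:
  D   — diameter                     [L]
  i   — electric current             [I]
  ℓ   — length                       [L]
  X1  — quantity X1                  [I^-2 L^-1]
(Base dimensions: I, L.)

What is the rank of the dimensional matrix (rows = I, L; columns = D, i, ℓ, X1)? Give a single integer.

Dimensional matrix (I×L by D×i×ℓ×X1):
  I: [ 0  1  0 -2]
  L: [ 1  0  1 -1]
RREF → pivots at {D,i} ⇒ r = 2

2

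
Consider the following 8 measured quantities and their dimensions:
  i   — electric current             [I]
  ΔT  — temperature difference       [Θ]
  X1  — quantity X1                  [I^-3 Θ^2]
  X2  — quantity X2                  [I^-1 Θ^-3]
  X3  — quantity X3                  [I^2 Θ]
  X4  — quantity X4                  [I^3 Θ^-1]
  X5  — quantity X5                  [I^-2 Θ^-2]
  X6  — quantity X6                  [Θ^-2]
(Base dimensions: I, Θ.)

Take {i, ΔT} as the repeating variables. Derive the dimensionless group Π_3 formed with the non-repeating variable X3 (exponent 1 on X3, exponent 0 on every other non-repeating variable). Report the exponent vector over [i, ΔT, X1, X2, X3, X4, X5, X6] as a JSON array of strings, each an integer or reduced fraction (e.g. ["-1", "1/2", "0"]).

["-2", "-1", "0", "0", "1", "0", "0", "0"]

Exponent matrix [I,Θ] × [i,ΔT,X1,X2,X3,X4,X5,X6]:
  I: [ 1  0 -3 -1  2  3 -2  0]
  Θ: [ 0  1  2 -3  1 -1 -2 -2]
Row reduction gives pivot columns i,ΔT; rank = 2
Pivot set = {i,ΔT}, free = {X1,X2,X3,X4,X5,X6}
RREF:
  r0: [   1    0   -3   -1    2    3   -2    0]
  r1: [   0    1    2   -3    1   -1   -2   -2]
Fix exponent of X3 at 1, X1 at 0, X2 at 0, X4 at 0, X5 at 0, X6 at 0; solve each RREF row for its pivot's exponent:
  r0: exp(i) + (2)·1 = 0 ⇒ exp(i) = -2
  r1: exp(ΔT) + (1)·1 = 0 ⇒ exp(ΔT) = -1
Π_3 = i^-2 · ΔT^-1 · X3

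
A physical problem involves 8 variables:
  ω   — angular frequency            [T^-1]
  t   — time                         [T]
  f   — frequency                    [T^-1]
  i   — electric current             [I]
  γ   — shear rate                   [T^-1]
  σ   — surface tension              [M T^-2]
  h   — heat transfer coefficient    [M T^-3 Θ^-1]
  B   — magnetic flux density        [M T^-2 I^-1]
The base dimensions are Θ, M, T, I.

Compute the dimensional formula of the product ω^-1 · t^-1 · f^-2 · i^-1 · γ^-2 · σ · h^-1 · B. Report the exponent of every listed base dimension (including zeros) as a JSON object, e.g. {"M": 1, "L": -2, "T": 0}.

{"Θ": 1, "M": 1, "T": 3, "I": -2}

Write exponents as rows Θ,M,T,I / cols ω,t,f,i,γ,σ,h,B:
  Θ: [ 0  0  0  0  0  0 -1  0]
  M: [ 0  0  0  0  0  1  1  1]
  T: [-1  1 -1  0 -1 -2 -3 -2]
  I: [ 0  0  0  1  0  0  0 -1]
  [Θ]: (-1)·0+(-1)·0+(-2)·0+(-1)·0+(-2)·0+(1)·0+(-1)·-1+(1)·0 = 1
  [M]: (-1)·0+(-1)·0+(-2)·0+(-1)·0+(-2)·0+(1)·1+(-1)·1+(1)·1 = 1
  [T]: (-1)·-1+(-1)·1+(-2)·-1+(-1)·0+(-2)·-1+(1)·-2+(-1)·-3+(1)·-2 = 3
  [I]: (-1)·0+(-1)·0+(-2)·0+(-1)·1+(-2)·0+(1)·0+(-1)·0+(1)·-1 = -2
⇒ Θ M T^3 I^-2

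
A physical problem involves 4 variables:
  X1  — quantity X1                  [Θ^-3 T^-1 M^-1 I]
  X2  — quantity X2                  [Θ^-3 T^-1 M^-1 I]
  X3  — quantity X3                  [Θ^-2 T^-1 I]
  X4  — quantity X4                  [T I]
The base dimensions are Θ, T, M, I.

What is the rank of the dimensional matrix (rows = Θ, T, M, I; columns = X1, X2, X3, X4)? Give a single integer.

3

Exponent matrix [Θ,T,M,I] × [X1,X2,X3,X4]:
  Θ: [-3 -3 -2  0]
  T: [-1 -1 -1  1]
  M: [-1 -1  0  0]
  I: [ 1  1  1  1]
RREF → pivots at {X1,X3,X4} ⇒ r = 3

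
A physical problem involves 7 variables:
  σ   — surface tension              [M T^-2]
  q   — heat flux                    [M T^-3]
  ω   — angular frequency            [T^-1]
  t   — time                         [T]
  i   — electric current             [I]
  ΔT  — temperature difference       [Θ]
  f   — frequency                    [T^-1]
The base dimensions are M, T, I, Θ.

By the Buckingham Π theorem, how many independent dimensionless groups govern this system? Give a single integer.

3

Dimensional matrix (M×T×I×Θ by σ×q×ω×t×i×ΔT×f):
  M: [ 1  1  0  0  0  0  0]
  T: [-2 -3 -1  1  0  0 -1]
  I: [ 0  0  0  0  1  0  0]
  Θ: [ 0  0  0  0  0  1  0]
RREF → pivots at {σ,q,i,ΔT} ⇒ r = 4
7 vars − rank 4 = 3 Π groups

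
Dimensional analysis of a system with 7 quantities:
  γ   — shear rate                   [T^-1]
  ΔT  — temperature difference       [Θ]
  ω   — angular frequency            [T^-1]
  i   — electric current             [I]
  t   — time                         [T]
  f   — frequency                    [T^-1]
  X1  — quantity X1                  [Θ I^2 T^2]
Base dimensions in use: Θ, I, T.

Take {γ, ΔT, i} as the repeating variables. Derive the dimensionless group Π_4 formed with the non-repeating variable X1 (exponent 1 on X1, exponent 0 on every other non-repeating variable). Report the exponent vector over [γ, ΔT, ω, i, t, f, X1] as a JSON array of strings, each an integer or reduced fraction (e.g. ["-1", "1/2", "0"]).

["2", "-1", "0", "-2", "0", "0", "1"]

Dimensional matrix (Θ×I×T by γ×ΔT×ω×i×t×f×X1):
  Θ: [ 0  1  0  0  0  0  1]
  I: [ 0  0  0  1  0  0  2]
  T: [-1  0 -1  0  1 -1  2]
Row reduction gives pivot columns γ,ΔT,i; rank = 3
Pivot set = {γ,ΔT,i}, free = {ω,t,f,X1}
RREF:
  r0: [   1    0    1    0   -1    1   -2]
  r1: [   0    1    0    0    0    0    1]
  r2: [   0    0    0    1    0    0    2]
Fix exponent of X1 at 1, ω at 0, t at 0, f at 0; solve each RREF row for its pivot's exponent:
  r0: exp(γ) + (-2)·1 = 0 ⇒ exp(γ) = 2
  r1: exp(ΔT) + (1)·1 = 0 ⇒ exp(ΔT) = -1
  r2: exp(i) + (2)·1 = 0 ⇒ exp(i) = -2
Π_4 = γ^2 · ΔT^-1 · i^-2 · X1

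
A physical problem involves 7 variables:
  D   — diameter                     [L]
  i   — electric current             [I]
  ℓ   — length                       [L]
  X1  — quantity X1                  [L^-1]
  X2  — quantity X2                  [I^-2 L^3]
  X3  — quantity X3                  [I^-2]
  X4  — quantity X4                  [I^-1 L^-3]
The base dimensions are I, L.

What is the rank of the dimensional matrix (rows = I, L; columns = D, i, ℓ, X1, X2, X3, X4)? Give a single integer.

Write exponents as rows I,L / cols D,i,ℓ,X1,X2,X3,X4:
  I: [ 0  1  0  0 -2 -2 -1]
  L: [ 1  0  1 -1  3  0 -3]
Row reduction gives pivot columns D,i; rank = 2

2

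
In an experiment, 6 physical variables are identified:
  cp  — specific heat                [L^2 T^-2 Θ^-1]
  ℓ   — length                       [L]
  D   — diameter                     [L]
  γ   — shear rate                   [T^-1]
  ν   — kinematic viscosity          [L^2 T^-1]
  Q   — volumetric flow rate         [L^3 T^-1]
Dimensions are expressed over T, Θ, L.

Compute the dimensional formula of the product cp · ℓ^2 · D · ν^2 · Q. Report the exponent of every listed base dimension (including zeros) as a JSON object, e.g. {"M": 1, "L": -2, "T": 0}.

{"T": -5, "Θ": -1, "L": 12}

Write exponents as rows T,Θ,L / cols cp,ℓ,D,γ,ν,Q:
  T: [-2  0  0 -1 -1 -1]
  Θ: [-1  0  0  0  0  0]
  L: [ 2  1  1  0  2  3]
  [T]: (1)·-2+(2)·0+(1)·0+(2)·-1+(1)·-1 = -5
  [Θ]: (1)·-1+(2)·0+(1)·0+(2)·0+(1)·0 = -1
  [L]: (1)·2+(2)·1+(1)·1+(2)·2+(1)·3 = 12
⇒ T^-5 Θ^-1 L^12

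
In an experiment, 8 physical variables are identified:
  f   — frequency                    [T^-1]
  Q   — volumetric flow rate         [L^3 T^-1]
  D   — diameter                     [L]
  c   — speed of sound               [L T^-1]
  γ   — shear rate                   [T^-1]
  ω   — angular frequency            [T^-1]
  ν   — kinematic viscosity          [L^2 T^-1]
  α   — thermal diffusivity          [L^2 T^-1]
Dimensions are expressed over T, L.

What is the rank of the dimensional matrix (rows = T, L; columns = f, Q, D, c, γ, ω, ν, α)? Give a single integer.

2

Dimensional matrix (T×L by f×Q×D×c×γ×ω×ν×α):
  T: [-1 -1  0 -1 -1 -1 -1 -1]
  L: [ 0  3  1  1  0  0  2  2]
Echelon form has 2 nonzero rows (pivots: f,Q)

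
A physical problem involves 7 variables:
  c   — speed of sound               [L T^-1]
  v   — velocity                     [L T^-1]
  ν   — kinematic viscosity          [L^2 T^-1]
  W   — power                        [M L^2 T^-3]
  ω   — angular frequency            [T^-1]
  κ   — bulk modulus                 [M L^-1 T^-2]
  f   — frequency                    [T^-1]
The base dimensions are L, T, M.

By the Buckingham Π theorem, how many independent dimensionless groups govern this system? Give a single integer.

4

Write exponents as rows L,T,M / cols c,v,ν,W,ω,κ,f:
  L: [ 1  1  2  2  0 -1  0]
  T: [-1 -1 -1 -3 -1 -2 -1]
  M: [ 0  0  0  1  0  1  0]
Row reduction gives pivot columns c,ν,W; rank = 3
n=7, r=3 ⇒ 4 dimensionless groups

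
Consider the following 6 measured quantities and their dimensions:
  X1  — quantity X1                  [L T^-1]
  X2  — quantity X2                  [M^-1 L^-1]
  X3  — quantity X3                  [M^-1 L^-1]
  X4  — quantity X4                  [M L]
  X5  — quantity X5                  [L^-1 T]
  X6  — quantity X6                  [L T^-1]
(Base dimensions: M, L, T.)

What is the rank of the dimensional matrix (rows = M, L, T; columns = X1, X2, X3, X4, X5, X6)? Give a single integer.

Dimensional matrix (M×L×T by X1×X2×X3×X4×X5×X6):
  M: [ 0 -1 -1  1  0  0]
  L: [ 1 -1 -1  1 -1  1]
  T: [-1  0  0  0  1 -1]
Echelon form has 2 nonzero rows (pivots: X1,X2)

2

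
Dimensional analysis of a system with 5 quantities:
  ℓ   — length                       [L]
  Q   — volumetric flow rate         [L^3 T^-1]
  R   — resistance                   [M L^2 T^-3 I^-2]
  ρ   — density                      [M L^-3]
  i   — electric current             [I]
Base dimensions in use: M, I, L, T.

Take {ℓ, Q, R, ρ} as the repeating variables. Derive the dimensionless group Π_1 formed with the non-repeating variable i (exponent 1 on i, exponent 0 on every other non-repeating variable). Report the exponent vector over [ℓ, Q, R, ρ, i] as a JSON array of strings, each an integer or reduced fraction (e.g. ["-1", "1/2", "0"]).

["2", "-3/2", "1/2", "-1/2", "1"]

Dimensional matrix (M×I×L×T by ℓ×Q×R×ρ×i):
  M: [ 0  0  1  1  0]
  I: [ 0  0 -2  0  1]
  L: [ 1  3  2 -3  0]
  T: [ 0 -1 -3  0  0]
Echelon form has 4 nonzero rows (pivots: ℓ,Q,R,ρ)
Pivot set = {ℓ,Q,R,ρ}, free = {i}
RREF:
  r0: [   1    0    0    0   -2]
  r1: [   0    1    0    0  3/2]
  r2: [   0    0    1    0 -1/2]
  r3: [   0    0    0    1  1/2]
Fix exponent of i at 1; solve each RREF row for its pivot's exponent:
  r0: exp(ℓ) + (-2)·1 = 0 ⇒ exp(ℓ) = 2
  r1: exp(Q) + (3/2)·1 = 0 ⇒ exp(Q) = -3/2
  r2: exp(R) + (-1/2)·1 = 0 ⇒ exp(R) = 1/2
  r3: exp(ρ) + (1/2)·1 = 0 ⇒ exp(ρ) = -1/2
Π_1 = ℓ^2 · Q^(-3/2) · R^(1/2) · ρ^(-1/2) · i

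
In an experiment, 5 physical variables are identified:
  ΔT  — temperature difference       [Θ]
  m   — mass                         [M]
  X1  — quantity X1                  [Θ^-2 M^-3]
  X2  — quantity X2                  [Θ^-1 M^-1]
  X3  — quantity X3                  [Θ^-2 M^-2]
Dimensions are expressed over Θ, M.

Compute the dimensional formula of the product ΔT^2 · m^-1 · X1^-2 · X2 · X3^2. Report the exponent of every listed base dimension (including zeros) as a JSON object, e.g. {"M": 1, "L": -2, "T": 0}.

Dimensional matrix (Θ×M by ΔT×m×X1×X2×X3):
  Θ: [ 1  0 -2 -1 -2]
  M: [ 0  1 -3 -1 -2]
  [Θ]: (2)·1+(-1)·0+(-2)·-2+(1)·-1+(2)·-2 = 1
  [M]: (2)·0+(-1)·1+(-2)·-3+(1)·-1+(2)·-2 = 0
⇒ Θ

{"Θ": 1, "M": 0}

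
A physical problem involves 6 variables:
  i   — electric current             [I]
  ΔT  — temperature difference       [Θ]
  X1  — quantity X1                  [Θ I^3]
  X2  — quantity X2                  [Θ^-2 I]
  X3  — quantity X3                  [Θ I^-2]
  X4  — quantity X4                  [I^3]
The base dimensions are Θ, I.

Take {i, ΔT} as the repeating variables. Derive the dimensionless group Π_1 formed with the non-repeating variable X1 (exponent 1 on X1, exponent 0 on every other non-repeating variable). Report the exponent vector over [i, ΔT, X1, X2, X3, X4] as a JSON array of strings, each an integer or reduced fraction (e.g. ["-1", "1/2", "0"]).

["-3", "-1", "1", "0", "0", "0"]

Exponent matrix [Θ,I] × [i,ΔT,X1,X2,X3,X4]:
  Θ: [ 0  1  1 -2  1  0]
  I: [ 1  0  3  1 -2  3]
RREF → pivots at {i,ΔT} ⇒ r = 2
Pivot set = {i,ΔT}, free = {X1,X2,X3,X4}
RREF:
  r0: [   1    0    3    1   -2    3]
  r1: [   0    1    1   -2    1    0]
Fix exponent of X1 at 1, X2 at 0, X3 at 0, X4 at 0; solve each RREF row for its pivot's exponent:
  r0: exp(i) + (3)·1 = 0 ⇒ exp(i) = -3
  r1: exp(ΔT) + (1)·1 = 0 ⇒ exp(ΔT) = -1
Π_1 = i^-3 · ΔT^-1 · X1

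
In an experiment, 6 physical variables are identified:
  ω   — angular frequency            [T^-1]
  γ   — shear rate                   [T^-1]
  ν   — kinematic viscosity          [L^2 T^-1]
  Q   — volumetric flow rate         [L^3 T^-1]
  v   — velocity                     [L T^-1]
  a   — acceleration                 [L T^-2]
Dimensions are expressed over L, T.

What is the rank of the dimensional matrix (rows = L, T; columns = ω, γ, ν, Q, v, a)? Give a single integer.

Exponent matrix [L,T] × [ω,γ,ν,Q,v,a]:
  L: [ 0  0  2  3  1  1]
  T: [-1 -1 -1 -1 -1 -2]
Echelon form has 2 nonzero rows (pivots: ω,ν)

2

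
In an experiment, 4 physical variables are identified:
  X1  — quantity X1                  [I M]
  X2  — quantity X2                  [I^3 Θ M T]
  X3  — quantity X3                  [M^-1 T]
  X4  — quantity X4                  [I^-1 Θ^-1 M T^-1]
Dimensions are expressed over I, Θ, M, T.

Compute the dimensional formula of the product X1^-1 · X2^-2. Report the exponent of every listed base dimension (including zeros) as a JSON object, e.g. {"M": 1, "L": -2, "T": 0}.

Dimensional matrix (I×Θ×M×T by X1×X2×X3×X4):
  I: [ 1  3  0 -1]
  Θ: [ 0  1  0 -1]
  M: [ 1  1 -1  1]
  T: [ 0  1  1 -1]
  [I]: (-1)·1+(-2)·3 = -7
  [Θ]: (-1)·0+(-2)·1 = -2
  [M]: (-1)·1+(-2)·1 = -3
  [T]: (-1)·0+(-2)·1 = -2
⇒ I^-7 Θ^-2 M^-3 T^-2

{"I": -7, "Θ": -2, "M": -3, "T": -2}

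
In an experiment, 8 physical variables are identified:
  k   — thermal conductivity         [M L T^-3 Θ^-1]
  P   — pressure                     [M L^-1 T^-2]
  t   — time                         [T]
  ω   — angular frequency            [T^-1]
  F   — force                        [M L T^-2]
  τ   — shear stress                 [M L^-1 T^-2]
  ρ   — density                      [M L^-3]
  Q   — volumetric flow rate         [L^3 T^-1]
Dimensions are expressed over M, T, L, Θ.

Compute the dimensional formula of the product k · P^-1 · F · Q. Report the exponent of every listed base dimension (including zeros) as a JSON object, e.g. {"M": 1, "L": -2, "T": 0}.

{"M": 1, "T": -4, "L": 6, "Θ": -1}

Exponent matrix [M,T,L,Θ] × [k,P,t,ω,F,τ,ρ,Q]:
  M: [ 1  1  0  0  1  1  1  0]
  T: [-3 -2  1 -1 -2 -2  0 -1]
  L: [ 1 -1  0  0  1 -1 -3  3]
  Θ: [-1  0  0  0  0  0  0  0]
  [M]: (1)·1+(-1)·1+(1)·1+(1)·0 = 1
  [T]: (1)·-3+(-1)·-2+(1)·-2+(1)·-1 = -4
  [L]: (1)·1+(-1)·-1+(1)·1+(1)·3 = 6
  [Θ]: (1)·-1+(-1)·0+(1)·0+(1)·0 = -1
⇒ M T^-4 L^6 Θ^-1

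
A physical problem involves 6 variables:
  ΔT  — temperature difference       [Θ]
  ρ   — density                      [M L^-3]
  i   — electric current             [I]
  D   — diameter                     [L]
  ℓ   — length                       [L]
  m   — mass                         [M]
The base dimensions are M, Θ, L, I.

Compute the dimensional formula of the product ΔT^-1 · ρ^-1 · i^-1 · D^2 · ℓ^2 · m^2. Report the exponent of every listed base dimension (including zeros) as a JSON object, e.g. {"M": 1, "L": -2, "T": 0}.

{"M": 1, "Θ": -1, "L": 7, "I": -1}

Exponent matrix [M,Θ,L,I] × [ΔT,ρ,i,D,ℓ,m]:
  M: [ 0  1  0  0  0  1]
  Θ: [ 1  0  0  0  0  0]
  L: [ 0 -3  0  1  1  0]
  I: [ 0  0  1  0  0  0]
  [M]: (-1)·0+(-1)·1+(-1)·0+(2)·0+(2)·0+(2)·1 = 1
  [Θ]: (-1)·1+(-1)·0+(-1)·0+(2)·0+(2)·0+(2)·0 = -1
  [L]: (-1)·0+(-1)·-3+(-1)·0+(2)·1+(2)·1+(2)·0 = 7
  [I]: (-1)·0+(-1)·0+(-1)·1+(2)·0+(2)·0+(2)·0 = -1
⇒ M Θ^-1 L^7 I^-1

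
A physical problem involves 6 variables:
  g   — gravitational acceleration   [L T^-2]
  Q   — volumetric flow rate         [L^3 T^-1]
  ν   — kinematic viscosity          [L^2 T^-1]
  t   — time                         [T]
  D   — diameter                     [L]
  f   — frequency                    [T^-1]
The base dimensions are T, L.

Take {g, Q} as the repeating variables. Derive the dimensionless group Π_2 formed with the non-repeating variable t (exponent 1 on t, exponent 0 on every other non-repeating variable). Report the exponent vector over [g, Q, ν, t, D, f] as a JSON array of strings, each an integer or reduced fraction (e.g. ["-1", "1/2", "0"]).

Dimensional matrix (T×L by g×Q×ν×t×D×f):
  T: [-2 -1 -1  1  0 -1]
  L: [ 1  3  2  0  1  0]
Row reduction gives pivot columns g,Q; rank = 2
Repeat: g,Q; free: ν,t,D,f
RREF:
  r0: [   1    0  1/5 -3/5 -1/5  3/5]
  r1: [   0    1  3/5  1/5  2/5 -1/5]
Fix exponent of t at 1, ν at 0, D at 0, f at 0; solve each RREF row for its pivot's exponent:
  r0: exp(g) + (-3/5)·1 = 0 ⇒ exp(g) = 3/5
  r1: exp(Q) + (1/5)·1 = 0 ⇒ exp(Q) = -1/5
Π_2 = g^(3/5) · Q^(-1/5) · t

["3/5", "-1/5", "0", "1", "0", "0"]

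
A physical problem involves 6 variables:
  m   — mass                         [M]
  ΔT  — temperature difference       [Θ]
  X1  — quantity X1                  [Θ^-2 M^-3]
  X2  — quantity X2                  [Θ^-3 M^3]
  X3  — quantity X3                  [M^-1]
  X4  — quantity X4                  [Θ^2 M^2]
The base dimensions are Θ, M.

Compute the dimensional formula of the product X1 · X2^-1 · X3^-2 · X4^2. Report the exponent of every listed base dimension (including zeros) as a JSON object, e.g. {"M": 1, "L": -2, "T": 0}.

{"Θ": 5, "M": 0}

Write exponents as rows Θ,M / cols m,ΔT,X1,X2,X3,X4:
  Θ: [ 0  1 -2 -3  0  2]
  M: [ 1  0 -3  3 -1  2]
  [Θ]: (1)·-2+(-1)·-3+(-2)·0+(2)·2 = 5
  [M]: (1)·-3+(-1)·3+(-2)·-1+(2)·2 = 0
⇒ Θ^5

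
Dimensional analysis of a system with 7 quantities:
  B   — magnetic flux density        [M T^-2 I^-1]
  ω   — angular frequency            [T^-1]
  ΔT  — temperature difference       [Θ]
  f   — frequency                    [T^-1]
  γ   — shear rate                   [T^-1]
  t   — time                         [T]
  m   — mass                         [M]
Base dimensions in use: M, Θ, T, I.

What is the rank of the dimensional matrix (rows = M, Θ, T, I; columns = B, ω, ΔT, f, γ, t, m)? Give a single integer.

4

Dimensional matrix (M×Θ×T×I by B×ω×ΔT×f×γ×t×m):
  M: [ 1  0  0  0  0  0  1]
  Θ: [ 0  0  1  0  0  0  0]
  T: [-2 -1  0 -1 -1  1  0]
  I: [-1  0  0  0  0  0  0]
RREF → pivots at {B,ω,ΔT,m} ⇒ r = 4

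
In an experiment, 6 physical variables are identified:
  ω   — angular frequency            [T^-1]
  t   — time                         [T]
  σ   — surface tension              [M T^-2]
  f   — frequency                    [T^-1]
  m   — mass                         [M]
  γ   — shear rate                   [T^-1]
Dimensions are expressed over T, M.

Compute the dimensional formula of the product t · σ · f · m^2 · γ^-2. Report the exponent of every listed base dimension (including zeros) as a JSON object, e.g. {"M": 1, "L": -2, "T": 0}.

Dimensional matrix (T×M by ω×t×σ×f×m×γ):
  T: [-1  1 -2 -1  0 -1]
  M: [ 0  0  1  0  1  0]
  [T]: (1)·1+(1)·-2+(1)·-1+(2)·0+(-2)·-1 = 0
  [M]: (1)·0+(1)·1+(1)·0+(2)·1+(-2)·0 = 3
⇒ M^3

{"T": 0, "M": 3}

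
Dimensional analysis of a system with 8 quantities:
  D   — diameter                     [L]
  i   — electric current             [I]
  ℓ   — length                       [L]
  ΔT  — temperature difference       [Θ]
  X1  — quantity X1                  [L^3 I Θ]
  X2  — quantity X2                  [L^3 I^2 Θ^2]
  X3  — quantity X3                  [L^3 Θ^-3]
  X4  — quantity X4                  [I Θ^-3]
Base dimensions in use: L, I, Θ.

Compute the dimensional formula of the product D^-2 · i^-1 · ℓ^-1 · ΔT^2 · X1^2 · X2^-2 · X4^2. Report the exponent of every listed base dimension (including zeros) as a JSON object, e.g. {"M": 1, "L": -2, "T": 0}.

Dimensional matrix (L×I×Θ by D×i×ℓ×ΔT×X1×X2×X3×X4):
  L: [ 1  0  1  0  3  3  3  0]
  I: [ 0  1  0  0  1  2  0  1]
  Θ: [ 0  0  0  1  1  2 -3 -3]
  [L]: (-2)·1+(-1)·0+(-1)·1+(2)·0+(2)·3+(-2)·3+(2)·0 = -3
  [I]: (-2)·0+(-1)·1+(-1)·0+(2)·0+(2)·1+(-2)·2+(2)·1 = -1
  [Θ]: (-2)·0+(-1)·0+(-1)·0+(2)·1+(2)·1+(-2)·2+(2)·-3 = -6
⇒ L^-3 I^-1 Θ^-6

{"L": -3, "I": -1, "Θ": -6}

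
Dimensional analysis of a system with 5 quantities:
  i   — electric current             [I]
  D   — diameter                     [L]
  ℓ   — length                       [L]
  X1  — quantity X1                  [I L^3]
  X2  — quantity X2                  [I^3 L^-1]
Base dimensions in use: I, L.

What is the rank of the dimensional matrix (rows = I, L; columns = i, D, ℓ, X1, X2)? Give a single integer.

2

Exponent matrix [I,L] × [i,D,ℓ,X1,X2]:
  I: [ 1  0  0  1  3]
  L: [ 0  1  1  3 -1]
RREF → pivots at {i,D} ⇒ r = 2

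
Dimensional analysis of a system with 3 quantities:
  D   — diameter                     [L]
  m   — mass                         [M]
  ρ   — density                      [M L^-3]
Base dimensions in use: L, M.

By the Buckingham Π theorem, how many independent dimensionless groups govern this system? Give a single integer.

1

Dimensional matrix (L×M by D×m×ρ):
  L: [ 1  0 -3]
  M: [ 0  1  1]
Row reduction gives pivot columns D,m; rank = 2
n=3, r=2 ⇒ 1 dimensionless group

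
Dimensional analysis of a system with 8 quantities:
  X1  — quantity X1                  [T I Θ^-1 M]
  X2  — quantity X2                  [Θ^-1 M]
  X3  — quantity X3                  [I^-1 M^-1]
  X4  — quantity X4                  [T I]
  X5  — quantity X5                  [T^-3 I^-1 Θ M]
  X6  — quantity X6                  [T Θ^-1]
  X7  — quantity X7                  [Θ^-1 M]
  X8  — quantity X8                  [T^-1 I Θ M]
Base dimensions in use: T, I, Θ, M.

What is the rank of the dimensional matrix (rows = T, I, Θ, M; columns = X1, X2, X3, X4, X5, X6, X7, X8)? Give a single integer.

3

Write exponents as rows T,I,Θ,M / cols X1,X2,X3,X4,X5,X6,X7,X8:
  T: [ 1  0  0  1 -3  1  0 -1]
  I: [ 1  0 -1  1 -1  0  0  1]
  Θ: [-1 -1  0  0  1 -1 -1  1]
  M: [ 1  1 -1  0  1  0  1  1]
Echelon form has 3 nonzero rows (pivots: X1,X2,X3)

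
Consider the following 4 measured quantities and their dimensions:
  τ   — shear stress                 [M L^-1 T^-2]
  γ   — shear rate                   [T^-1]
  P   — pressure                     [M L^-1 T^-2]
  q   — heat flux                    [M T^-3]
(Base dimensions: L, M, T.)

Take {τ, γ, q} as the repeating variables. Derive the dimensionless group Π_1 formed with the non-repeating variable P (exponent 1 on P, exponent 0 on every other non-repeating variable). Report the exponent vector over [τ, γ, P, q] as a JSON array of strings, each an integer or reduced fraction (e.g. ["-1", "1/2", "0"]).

Exponent matrix [L,M,T] × [τ,γ,P,q]:
  L: [-1  0 -1  0]
  M: [ 1  0  1  1]
  T: [-2 -1 -2 -3]
Echelon form has 3 nonzero rows (pivots: τ,γ,q)
Pivot set = {τ,γ,q}, free = {P}
RREF:
  r0: [   1    0    1    0]
  r1: [   0    1    0    0]
  r2: [   0    0    0    1]
Fix exponent of P at 1; solve each RREF row for its pivot's exponent:
  r0: exp(τ) + (1)·1 = 0 ⇒ exp(τ) = -1
  r1: exp(γ) + (0)·1 = 0 ⇒ exp(γ) = 0
  r2: exp(q) + (0)·1 = 0 ⇒ exp(q) = 0
Π_1 = τ^-1 · P

["-1", "0", "1", "0"]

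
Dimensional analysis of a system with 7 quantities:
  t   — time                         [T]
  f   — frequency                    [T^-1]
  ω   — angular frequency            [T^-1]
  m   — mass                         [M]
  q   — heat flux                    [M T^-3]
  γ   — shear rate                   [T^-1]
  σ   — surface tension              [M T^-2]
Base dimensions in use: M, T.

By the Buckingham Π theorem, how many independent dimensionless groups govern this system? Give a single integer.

Write exponents as rows M,T / cols t,f,ω,m,q,γ,σ:
  M: [ 0  0  0  1  1  0  1]
  T: [ 1 -1 -1  0 -3 -1 -2]
RREF → pivots at {t,m} ⇒ r = 2
n=7, r=2 ⇒ 5 dimensionless groups

5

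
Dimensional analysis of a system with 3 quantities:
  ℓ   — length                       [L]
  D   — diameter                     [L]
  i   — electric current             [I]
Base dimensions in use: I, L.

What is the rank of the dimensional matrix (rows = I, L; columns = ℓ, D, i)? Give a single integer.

2

Dimensional matrix (I×L by ℓ×D×i):
  I: [ 0  0  1]
  L: [ 1  1  0]
Echelon form has 2 nonzero rows (pivots: ℓ,i)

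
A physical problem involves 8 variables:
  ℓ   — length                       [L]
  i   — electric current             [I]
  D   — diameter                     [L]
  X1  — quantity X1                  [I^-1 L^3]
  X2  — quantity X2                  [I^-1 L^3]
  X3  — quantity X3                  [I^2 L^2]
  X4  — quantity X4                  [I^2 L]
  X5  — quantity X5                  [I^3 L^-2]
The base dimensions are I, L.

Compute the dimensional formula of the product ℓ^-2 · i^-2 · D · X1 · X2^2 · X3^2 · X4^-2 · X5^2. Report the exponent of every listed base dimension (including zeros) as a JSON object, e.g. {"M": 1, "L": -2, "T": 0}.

{"I": 1, "L": 6}

Exponent matrix [I,L] × [ℓ,i,D,X1,X2,X3,X4,X5]:
  I: [ 0  1  0 -1 -1  2  2  3]
  L: [ 1  0  1  3  3  2  1 -2]
  [I]: (-2)·0+(-2)·1+(1)·0+(1)·-1+(2)·-1+(2)·2+(-2)·2+(2)·3 = 1
  [L]: (-2)·1+(-2)·0+(1)·1+(1)·3+(2)·3+(2)·2+(-2)·1+(2)·-2 = 6
⇒ I L^6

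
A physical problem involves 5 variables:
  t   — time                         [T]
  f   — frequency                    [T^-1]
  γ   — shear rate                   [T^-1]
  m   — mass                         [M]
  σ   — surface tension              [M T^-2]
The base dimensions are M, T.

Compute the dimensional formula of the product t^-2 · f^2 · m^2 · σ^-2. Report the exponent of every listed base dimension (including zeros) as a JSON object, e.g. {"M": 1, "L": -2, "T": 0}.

Exponent matrix [M,T] × [t,f,γ,m,σ]:
  M: [ 0  0  0  1  1]
  T: [ 1 -1 -1  0 -2]
  [M]: (-2)·0+(2)·0+(2)·1+(-2)·1 = 0
  [T]: (-2)·1+(2)·-1+(2)·0+(-2)·-2 = 0
⇒ 1 (dimensionless)

{"M": 0, "T": 0}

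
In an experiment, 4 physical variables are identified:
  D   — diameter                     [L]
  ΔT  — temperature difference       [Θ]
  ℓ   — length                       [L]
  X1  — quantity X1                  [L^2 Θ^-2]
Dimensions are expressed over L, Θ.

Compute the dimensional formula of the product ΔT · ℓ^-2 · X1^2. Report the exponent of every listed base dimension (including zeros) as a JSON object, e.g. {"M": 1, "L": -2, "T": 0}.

{"L": 2, "Θ": -3}

Exponent matrix [L,Θ] × [D,ΔT,ℓ,X1]:
  L: [ 1  0  1  2]
  Θ: [ 0  1  0 -2]
  [L]: (1)·0+(-2)·1+(2)·2 = 2
  [Θ]: (1)·1+(-2)·0+(2)·-2 = -3
⇒ L^2 Θ^-3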